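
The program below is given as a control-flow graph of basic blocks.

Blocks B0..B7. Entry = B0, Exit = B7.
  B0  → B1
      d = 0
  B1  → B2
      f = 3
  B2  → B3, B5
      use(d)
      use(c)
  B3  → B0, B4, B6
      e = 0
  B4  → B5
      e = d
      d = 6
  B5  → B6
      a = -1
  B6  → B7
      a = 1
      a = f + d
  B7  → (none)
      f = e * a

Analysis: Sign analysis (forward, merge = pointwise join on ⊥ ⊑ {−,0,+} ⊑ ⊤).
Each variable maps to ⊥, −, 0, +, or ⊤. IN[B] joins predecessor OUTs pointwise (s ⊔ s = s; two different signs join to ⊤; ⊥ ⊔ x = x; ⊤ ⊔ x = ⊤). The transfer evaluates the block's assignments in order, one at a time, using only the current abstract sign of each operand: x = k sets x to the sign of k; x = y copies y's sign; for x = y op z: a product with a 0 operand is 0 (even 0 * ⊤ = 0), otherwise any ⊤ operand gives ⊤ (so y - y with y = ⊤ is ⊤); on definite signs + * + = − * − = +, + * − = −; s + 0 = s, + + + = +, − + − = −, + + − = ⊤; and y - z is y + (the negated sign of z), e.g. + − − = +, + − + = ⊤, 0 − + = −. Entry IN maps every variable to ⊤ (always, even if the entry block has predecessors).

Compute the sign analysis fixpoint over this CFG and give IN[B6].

Answer: {a: ⊤, b: ⊤, c: ⊤, d: ⊤, e: ⊤, f: +}

Trace:
Per-block solution:
  B0:  IN=(all ⊤)  OUT={d:0; rest ⊤}
  B1:  IN={d:0; rest ⊤}  OUT={d:0, f:+; rest ⊤}
  B2:  IN={d:0, f:+; rest ⊤}  OUT={d:0, f:+; rest ⊤}
  B3:  IN={d:0, f:+; rest ⊤}  OUT={d:0, e:0, f:+; rest ⊤}
  B4:  IN={d:0, e:0, f:+; rest ⊤}  OUT={d:+, e:0, f:+; rest ⊤}
  B5:  IN={f:+; rest ⊤}  OUT={a:-, f:+; rest ⊤}
  B6:  IN={f:+; rest ⊤}  OUT={f:+; rest ⊤}
  B7:  IN={f:+; rest ⊤}  OUT=(all ⊤)

Merge at B6: IN[B6] = OUT[B3] ⊔ OUT[B5] = {a: ⊤, b: ⊤, c: ⊤, d: ⊤, e: ⊤, f: +}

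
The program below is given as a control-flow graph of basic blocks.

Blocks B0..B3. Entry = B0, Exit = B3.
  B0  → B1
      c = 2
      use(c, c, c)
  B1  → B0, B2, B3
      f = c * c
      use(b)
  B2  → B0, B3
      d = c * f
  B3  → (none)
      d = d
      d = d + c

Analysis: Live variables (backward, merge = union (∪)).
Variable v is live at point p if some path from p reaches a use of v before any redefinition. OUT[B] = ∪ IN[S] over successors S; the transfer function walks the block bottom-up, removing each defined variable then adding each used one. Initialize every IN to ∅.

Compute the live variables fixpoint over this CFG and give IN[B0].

Answer: {b, d}

Working:
Converged values:
  B0:  IN={b, d}  OUT={b, c, d}
  B1:  IN={b, c, d}  OUT={b, c, d, f}
  B2:  IN={b, c, f}  OUT={b, c, d}
  B3:  IN={c, d}  OUT={}

Merge at B0: OUT[B0] = IN[B1] = {b, c, d}
Applying B0's transfer function to that OUT value gives IN[B0] (row B0 above).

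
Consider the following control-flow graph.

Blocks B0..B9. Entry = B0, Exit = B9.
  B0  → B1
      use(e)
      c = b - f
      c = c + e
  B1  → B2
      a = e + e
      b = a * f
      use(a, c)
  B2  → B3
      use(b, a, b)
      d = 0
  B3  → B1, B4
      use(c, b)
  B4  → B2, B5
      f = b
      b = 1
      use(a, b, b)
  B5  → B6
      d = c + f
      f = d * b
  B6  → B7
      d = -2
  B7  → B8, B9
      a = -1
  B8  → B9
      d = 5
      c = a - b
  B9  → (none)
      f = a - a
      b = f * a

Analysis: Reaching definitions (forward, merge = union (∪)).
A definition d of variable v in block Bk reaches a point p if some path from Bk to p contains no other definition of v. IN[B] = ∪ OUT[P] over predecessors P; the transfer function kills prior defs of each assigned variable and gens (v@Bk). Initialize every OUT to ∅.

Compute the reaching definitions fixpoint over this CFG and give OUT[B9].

Fixpoint table:
  B0: | IN={} | OUT={c@B0}
  B1: | IN={a@B1, b@B1, b@B4, c@B0, d@B2, f@B4} | OUT={a@B1, b@B1, c@B0, d@B2, f@B4}
  B2: | IN={a@B1, b@B1, b@B4, c@B0, d@B2, f@B4} | OUT={a@B1, b@B1, b@B4, c@B0, d@B2, f@B4}
  B3: | IN={a@B1, b@B1, b@B4, c@B0, d@B2, f@B4} | OUT={a@B1, b@B1, b@B4, c@B0, d@B2, f@B4}
  B4: | IN={a@B1, b@B1, b@B4, c@B0, d@B2, f@B4} | OUT={a@B1, b@B4, c@B0, d@B2, f@B4}
  B5: | IN={a@B1, b@B4, c@B0, d@B2, f@B4} | OUT={a@B1, b@B4, c@B0, d@B5, f@B5}
  B6: | IN={a@B1, b@B4, c@B0, d@B5, f@B5} | OUT={a@B1, b@B4, c@B0, d@B6, f@B5}
  B7: | IN={a@B1, b@B4, c@B0, d@B6, f@B5} | OUT={a@B7, b@B4, c@B0, d@B6, f@B5}
  B8: | IN={a@B7, b@B4, c@B0, d@B6, f@B5} | OUT={a@B7, b@B4, c@B8, d@B8, f@B5}
  B9: | IN={a@B7, b@B4, c@B0, c@B8, d@B6, d@B8, f@B5} | OUT={a@B7, b@B9, c@B0, c@B8, d@B6, d@B8, f@B9}

Merge at B9: IN[B9] = OUT[B7] ⊔ OUT[B8] = {a@B7, b@B4, c@B0, c@B8, d@B6, d@B8, f@B5}
Applying B9's transfer function to that IN value gives OUT[B9] (row B9 above).

Answer: {a@B7, b@B9, c@B0, c@B8, d@B6, d@B8, f@B9}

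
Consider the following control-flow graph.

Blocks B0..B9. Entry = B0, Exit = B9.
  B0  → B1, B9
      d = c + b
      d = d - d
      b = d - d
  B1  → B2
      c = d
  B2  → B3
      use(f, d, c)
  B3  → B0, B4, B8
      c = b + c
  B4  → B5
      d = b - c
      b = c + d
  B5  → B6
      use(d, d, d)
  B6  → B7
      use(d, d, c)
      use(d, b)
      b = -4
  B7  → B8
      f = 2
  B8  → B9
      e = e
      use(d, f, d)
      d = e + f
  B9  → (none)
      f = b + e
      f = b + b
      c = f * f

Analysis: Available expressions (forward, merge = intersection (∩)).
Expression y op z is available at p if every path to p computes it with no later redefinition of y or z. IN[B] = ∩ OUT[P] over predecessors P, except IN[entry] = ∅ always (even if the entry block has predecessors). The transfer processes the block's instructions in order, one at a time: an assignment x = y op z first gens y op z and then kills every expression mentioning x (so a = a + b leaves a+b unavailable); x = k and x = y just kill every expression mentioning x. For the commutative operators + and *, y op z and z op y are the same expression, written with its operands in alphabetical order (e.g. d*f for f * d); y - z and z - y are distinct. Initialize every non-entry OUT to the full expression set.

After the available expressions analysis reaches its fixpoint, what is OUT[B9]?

Answer: {b+b, b+e, f*f}

Trace:
Converged values:
  B0:   IN={}   OUT={d-d}
  B1:   IN={d-d}   OUT={d-d}
  B2:   IN={d-d}   OUT={d-d}
  B3:   IN={d-d}   OUT={d-d}
  B4:   IN={d-d}   OUT={c+d}
  B5:   IN={c+d}   OUT={c+d}
  B6:   IN={c+d}   OUT={c+d}
  B7:   IN={c+d}   OUT={c+d}
  B8:   IN={}   OUT={e+f}
  B9:   IN={}   OUT={b+b, b+e, f*f}

Merge at B9: IN[B9] = OUT[B0] ∩ OUT[B8] = {}
Applying B9's transfer function to that IN value gives OUT[B9] (row B9 above).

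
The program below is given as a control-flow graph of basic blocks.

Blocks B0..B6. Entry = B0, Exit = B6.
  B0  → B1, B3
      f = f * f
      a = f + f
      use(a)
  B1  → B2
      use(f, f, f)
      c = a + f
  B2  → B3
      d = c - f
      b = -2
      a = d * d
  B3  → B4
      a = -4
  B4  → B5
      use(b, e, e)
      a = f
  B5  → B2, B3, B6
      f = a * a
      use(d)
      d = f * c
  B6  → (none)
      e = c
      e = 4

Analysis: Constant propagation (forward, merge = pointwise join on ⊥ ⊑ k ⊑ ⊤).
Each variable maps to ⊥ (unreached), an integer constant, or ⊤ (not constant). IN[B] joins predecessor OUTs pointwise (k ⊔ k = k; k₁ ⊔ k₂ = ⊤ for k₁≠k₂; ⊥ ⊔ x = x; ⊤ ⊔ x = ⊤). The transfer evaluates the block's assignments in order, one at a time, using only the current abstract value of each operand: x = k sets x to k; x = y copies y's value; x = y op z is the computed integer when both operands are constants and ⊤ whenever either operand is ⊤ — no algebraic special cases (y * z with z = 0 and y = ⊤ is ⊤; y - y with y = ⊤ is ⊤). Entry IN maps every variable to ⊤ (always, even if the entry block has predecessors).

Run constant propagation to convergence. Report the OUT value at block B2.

Answer: {a: ⊤, b: -2, c: ⊤, d: ⊤, e: ⊤, f: ⊤}

Derivation:
Per-block solution:
  B0:   IN=(all ⊤)   OUT=(all ⊤)
  B1:   IN=(all ⊤)   OUT=(all ⊤)
  B2:   IN=(all ⊤)   OUT={b:-2; rest ⊤}
  B3:   IN=(all ⊤)   OUT={a:-4; rest ⊤}
  B4:   IN={a:-4; rest ⊤}   OUT=(all ⊤)
  B5:   IN=(all ⊤)   OUT=(all ⊤)
  B6:   IN=(all ⊤)   OUT={e:4; rest ⊤}

Merge at B2: IN[B2] = OUT[B1] ⊔ OUT[B5] = {a: ⊤, b: ⊤, c: ⊤, d: ⊤, e: ⊤, f: ⊤}
Applying B2's transfer function to that IN value gives OUT[B2] (row B2 above).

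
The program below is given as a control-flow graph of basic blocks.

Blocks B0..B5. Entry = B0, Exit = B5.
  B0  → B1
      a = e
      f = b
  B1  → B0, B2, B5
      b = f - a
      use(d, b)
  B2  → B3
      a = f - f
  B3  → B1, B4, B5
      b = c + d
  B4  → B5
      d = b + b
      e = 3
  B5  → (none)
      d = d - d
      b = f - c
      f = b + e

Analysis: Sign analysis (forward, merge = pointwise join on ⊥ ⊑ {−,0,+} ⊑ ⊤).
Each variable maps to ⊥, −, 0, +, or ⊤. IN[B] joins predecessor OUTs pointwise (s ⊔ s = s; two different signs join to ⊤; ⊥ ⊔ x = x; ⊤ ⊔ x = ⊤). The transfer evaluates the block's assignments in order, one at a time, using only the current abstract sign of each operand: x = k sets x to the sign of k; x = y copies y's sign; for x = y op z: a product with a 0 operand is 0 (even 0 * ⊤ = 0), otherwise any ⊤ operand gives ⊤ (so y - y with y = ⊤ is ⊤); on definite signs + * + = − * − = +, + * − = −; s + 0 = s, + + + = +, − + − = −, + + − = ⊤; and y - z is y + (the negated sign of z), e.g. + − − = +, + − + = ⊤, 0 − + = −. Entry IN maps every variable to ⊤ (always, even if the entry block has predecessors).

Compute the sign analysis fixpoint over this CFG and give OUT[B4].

Answer: {a: ⊤, b: ⊤, c: ⊤, d: ⊤, e: +, f: ⊤}

Trace:
Per-block solution:
  B0:  IN=(all ⊤)  OUT=(all ⊤)
  B1:  IN=(all ⊤)  OUT=(all ⊤)
  B2:  IN=(all ⊤)  OUT=(all ⊤)
  B3:  IN=(all ⊤)  OUT=(all ⊤)
  B4:  IN=(all ⊤)  OUT={e:+; rest ⊤}
  B5:  IN=(all ⊤)  OUT=(all ⊤)

Merge at B4: IN[B4] = OUT[B3] = {a: ⊤, b: ⊤, c: ⊤, d: ⊤, e: ⊤, f: ⊤}
Applying B4's transfer function to that IN value gives OUT[B4] (row B4 above).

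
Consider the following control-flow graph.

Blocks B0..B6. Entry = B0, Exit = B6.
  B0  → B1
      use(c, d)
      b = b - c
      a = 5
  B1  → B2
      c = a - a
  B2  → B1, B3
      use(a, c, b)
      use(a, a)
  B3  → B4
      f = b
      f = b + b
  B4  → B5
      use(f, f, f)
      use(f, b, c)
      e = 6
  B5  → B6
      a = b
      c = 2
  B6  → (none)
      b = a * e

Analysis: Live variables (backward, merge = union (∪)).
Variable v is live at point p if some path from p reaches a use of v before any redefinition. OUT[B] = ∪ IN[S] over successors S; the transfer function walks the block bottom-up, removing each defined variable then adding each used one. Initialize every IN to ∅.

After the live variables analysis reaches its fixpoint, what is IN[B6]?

Answer: {a, e}

Derivation:
Converged values:
  B0:   IN={b, c, d}   OUT={a, b}
  B1:   IN={a, b}   OUT={a, b, c}
  B2:   IN={a, b, c}   OUT={a, b, c}
  B3:   IN={b, c}   OUT={b, c, f}
  B4:   IN={b, c, f}   OUT={b, e}
  B5:   IN={b, e}   OUT={a, e}
  B6:   IN={a, e}   OUT={}

B6 is the boundary node: OUT[B6] = {}
Applying B6's transfer function to that OUT value gives IN[B6] (row B6 above).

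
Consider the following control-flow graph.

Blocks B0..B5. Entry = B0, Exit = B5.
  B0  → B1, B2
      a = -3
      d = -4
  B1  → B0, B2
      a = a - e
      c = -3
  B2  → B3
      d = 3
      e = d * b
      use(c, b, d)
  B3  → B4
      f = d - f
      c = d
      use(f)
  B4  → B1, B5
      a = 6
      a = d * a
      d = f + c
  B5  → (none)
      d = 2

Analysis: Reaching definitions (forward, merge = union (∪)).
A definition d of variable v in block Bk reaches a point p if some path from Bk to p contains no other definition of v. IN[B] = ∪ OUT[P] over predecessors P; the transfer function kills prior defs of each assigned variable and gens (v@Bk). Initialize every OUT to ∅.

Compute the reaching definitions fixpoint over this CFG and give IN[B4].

Answer: {a@B0, a@B1, c@B3, d@B2, e@B2, f@B3}

Working:
Converged values:
  B0:   IN={a@B1, c@B1, d@B0, d@B4, e@B2, f@B3}   OUT={a@B0, c@B1, d@B0, e@B2, f@B3}
  B1:   IN={a@B0, a@B4, c@B1, c@B3, d@B0, d@B4, e@B2, f@B3}   OUT={a@B1, c@B1, d@B0, d@B4, e@B2, f@B3}
  B2:   IN={a@B0, a@B1, c@B1, d@B0, d@B4, e@B2, f@B3}   OUT={a@B0, a@B1, c@B1, d@B2, e@B2, f@B3}
  B3:   IN={a@B0, a@B1, c@B1, d@B2, e@B2, f@B3}   OUT={a@B0, a@B1, c@B3, d@B2, e@B2, f@B3}
  B4:   IN={a@B0, a@B1, c@B3, d@B2, e@B2, f@B3}   OUT={a@B4, c@B3, d@B4, e@B2, f@B3}
  B5:   IN={a@B4, c@B3, d@B4, e@B2, f@B3}   OUT={a@B4, c@B3, d@B5, e@B2, f@B3}

Merge at B4: IN[B4] = OUT[B3] = {a@B0, a@B1, c@B3, d@B2, e@B2, f@B3}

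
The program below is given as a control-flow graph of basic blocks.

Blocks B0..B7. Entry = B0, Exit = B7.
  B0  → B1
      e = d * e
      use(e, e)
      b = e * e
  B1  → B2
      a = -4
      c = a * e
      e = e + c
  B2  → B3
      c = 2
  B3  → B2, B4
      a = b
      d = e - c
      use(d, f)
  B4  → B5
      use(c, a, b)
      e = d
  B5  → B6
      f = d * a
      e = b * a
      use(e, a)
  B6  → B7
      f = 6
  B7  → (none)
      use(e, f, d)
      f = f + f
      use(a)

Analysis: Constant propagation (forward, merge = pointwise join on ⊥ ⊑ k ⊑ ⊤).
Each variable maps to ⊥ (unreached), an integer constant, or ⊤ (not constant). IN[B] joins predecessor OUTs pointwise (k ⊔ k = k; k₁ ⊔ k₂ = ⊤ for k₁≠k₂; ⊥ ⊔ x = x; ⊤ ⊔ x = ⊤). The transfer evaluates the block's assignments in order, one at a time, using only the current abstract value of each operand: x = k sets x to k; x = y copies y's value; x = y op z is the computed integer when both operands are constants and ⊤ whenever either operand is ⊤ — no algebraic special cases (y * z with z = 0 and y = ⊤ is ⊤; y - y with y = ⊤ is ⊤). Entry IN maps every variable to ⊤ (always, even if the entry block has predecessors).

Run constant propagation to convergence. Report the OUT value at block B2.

Answer: {a: ⊤, b: ⊤, c: 2, d: ⊤, e: ⊤, f: ⊤}

Working:
Converged values:
  B0:  IN=(all ⊤)  OUT=(all ⊤)
  B1:  IN=(all ⊤)  OUT={a:-4; rest ⊤}
  B2:  IN=(all ⊤)  OUT={c:2; rest ⊤}
  B3:  IN={c:2; rest ⊤}  OUT={c:2; rest ⊤}
  B4:  IN={c:2; rest ⊤}  OUT={c:2; rest ⊤}
  B5:  IN={c:2; rest ⊤}  OUT={c:2; rest ⊤}
  B6:  IN={c:2; rest ⊤}  OUT={c:2, f:6; rest ⊤}
  B7:  IN={c:2, f:6; rest ⊤}  OUT={c:2, f:12; rest ⊤}

Merge at B2: IN[B2] = OUT[B1] ⊔ OUT[B3] = {a: ⊤, b: ⊤, c: ⊤, d: ⊤, e: ⊤, f: ⊤}
Applying B2's transfer function to that IN value gives OUT[B2] (row B2 above).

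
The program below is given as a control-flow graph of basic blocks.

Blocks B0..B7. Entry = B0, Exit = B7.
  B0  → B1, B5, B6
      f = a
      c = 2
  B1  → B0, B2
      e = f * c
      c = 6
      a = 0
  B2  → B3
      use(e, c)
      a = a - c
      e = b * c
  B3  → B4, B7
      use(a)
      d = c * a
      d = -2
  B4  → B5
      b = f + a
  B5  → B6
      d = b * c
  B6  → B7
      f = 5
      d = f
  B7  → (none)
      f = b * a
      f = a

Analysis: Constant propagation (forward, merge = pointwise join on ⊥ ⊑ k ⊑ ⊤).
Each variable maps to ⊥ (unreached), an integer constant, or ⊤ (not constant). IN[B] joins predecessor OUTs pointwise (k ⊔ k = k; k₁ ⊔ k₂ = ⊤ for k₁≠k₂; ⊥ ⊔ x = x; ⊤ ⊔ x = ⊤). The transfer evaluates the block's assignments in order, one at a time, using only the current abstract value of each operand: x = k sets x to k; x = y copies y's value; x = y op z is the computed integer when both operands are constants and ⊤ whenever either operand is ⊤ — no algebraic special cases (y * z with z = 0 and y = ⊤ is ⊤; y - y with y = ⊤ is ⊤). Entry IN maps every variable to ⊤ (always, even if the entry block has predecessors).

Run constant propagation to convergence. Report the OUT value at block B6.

Converged values:
  B0: | IN=(all ⊤) | OUT={c:2; rest ⊤}
  B1: | IN={c:2; rest ⊤} | OUT={a:0, c:6; rest ⊤}
  B2: | IN={a:0, c:6; rest ⊤} | OUT={a:-6, c:6; rest ⊤}
  B3: | IN={a:-6, c:6; rest ⊤} | OUT={a:-6, c:6, d:-2; rest ⊤}
  B4: | IN={a:-6, c:6, d:-2; rest ⊤} | OUT={a:-6, c:6, d:-2; rest ⊤}
  B5: | IN=(all ⊤) | OUT=(all ⊤)
  B6: | IN=(all ⊤) | OUT={d:5, f:5; rest ⊤}
  B7: | IN=(all ⊤) | OUT=(all ⊤)

Merge at B6: IN[B6] = OUT[B0] ⊔ OUT[B5] = {a: ⊤, b: ⊤, c: ⊤, d: ⊤, e: ⊤, f: ⊤}
Applying B6's transfer function to that IN value gives OUT[B6] (row B6 above).

Answer: {a: ⊤, b: ⊤, c: ⊤, d: 5, e: ⊤, f: 5}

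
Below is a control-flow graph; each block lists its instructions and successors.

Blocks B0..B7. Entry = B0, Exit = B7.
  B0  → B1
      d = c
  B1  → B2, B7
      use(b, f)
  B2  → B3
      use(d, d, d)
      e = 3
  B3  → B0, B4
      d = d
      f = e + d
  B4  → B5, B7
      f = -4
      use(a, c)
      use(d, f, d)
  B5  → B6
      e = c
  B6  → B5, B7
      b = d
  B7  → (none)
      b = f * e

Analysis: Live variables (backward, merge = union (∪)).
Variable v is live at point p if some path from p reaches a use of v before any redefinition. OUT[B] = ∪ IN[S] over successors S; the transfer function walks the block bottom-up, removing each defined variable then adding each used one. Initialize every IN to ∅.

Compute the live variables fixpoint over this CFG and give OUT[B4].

Answer: {c, d, e, f}

Working:
Fixpoint table:
  B0:  IN={a, b, c, e, f}  OUT={a, b, c, d, e, f}
  B1:  IN={a, b, c, d, e, f}  OUT={a, b, c, d, e, f}
  B2:  IN={a, b, c, d}  OUT={a, b, c, d, e}
  B3:  IN={a, b, c, d, e}  OUT={a, b, c, d, e, f}
  B4:  IN={a, c, d, e}  OUT={c, d, e, f}
  B5:  IN={c, d, f}  OUT={c, d, e, f}
  B6:  IN={c, d, e, f}  OUT={c, d, e, f}
  B7:  IN={e, f}  OUT={}

Merge at B4: OUT[B4] = IN[B5] ⊔ IN[B7] = {c, d, e, f}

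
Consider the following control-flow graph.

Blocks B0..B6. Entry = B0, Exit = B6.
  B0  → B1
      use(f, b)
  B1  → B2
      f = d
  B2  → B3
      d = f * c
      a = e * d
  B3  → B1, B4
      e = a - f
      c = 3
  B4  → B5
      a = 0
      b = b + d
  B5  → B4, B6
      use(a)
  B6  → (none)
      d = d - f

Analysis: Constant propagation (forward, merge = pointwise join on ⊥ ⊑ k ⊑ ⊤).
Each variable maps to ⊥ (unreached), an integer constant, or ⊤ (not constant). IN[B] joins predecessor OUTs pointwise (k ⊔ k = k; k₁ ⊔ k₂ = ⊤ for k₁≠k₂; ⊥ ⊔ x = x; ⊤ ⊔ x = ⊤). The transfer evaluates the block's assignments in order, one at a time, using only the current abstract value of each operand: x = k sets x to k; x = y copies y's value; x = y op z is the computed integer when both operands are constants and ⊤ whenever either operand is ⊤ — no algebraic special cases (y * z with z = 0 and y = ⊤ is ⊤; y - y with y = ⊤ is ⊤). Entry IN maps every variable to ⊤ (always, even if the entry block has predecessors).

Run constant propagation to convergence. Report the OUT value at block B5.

Answer: {a: 0, b: ⊤, c: 3, d: ⊤, e: ⊤, f: ⊤}

Derivation:
Per-block solution:
  B0:  IN=(all ⊤)  OUT=(all ⊤)
  B1:  IN=(all ⊤)  OUT=(all ⊤)
  B2:  IN=(all ⊤)  OUT=(all ⊤)
  B3:  IN=(all ⊤)  OUT={c:3; rest ⊤}
  B4:  IN={c:3; rest ⊤}  OUT={a:0, c:3; rest ⊤}
  B5:  IN={a:0, c:3; rest ⊤}  OUT={a:0, c:3; rest ⊤}
  B6:  IN={a:0, c:3; rest ⊤}  OUT={a:0, c:3; rest ⊤}

Merge at B5: IN[B5] = OUT[B4] = {a: 0, b: ⊤, c: 3, d: ⊤, e: ⊤, f: ⊤}
Applying B5's transfer function to that IN value gives OUT[B5] (row B5 above).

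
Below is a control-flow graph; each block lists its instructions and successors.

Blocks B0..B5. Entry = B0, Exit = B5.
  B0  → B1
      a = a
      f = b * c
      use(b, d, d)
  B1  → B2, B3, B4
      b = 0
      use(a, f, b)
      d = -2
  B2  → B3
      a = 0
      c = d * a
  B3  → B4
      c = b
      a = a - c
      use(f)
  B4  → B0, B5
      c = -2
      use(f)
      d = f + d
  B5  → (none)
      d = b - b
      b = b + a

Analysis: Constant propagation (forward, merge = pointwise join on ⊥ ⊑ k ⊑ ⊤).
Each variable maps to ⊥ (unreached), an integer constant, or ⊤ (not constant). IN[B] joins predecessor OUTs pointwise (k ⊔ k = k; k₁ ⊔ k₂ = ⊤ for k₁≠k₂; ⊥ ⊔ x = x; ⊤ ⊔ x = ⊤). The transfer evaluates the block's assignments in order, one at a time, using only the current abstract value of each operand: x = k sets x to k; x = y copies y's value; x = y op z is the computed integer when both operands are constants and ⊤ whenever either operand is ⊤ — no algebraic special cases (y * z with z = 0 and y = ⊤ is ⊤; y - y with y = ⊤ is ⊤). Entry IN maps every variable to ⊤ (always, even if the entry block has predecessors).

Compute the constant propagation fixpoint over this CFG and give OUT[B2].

Answer: {a: 0, b: 0, c: 0, d: -2, e: ⊤, f: ⊤}

Trace:
Converged values:
  B0:   IN=(all ⊤)   OUT=(all ⊤)
  B1:   IN=(all ⊤)   OUT={b:0, d:-2; rest ⊤}
  B2:   IN={b:0, d:-2; rest ⊤}   OUT={a:0, b:0, c:0, d:-2; rest ⊤}
  B3:   IN={b:0, d:-2; rest ⊤}   OUT={b:0, c:0, d:-2; rest ⊤}
  B4:   IN={b:0, d:-2; rest ⊤}   OUT={b:0, c:-2; rest ⊤}
  B5:   IN={b:0, c:-2; rest ⊤}   OUT={c:-2, d:0; rest ⊤}

Merge at B2: IN[B2] = OUT[B1] = {a: ⊤, b: 0, c: ⊤, d: -2, e: ⊤, f: ⊤}
Applying B2's transfer function to that IN value gives OUT[B2] (row B2 above).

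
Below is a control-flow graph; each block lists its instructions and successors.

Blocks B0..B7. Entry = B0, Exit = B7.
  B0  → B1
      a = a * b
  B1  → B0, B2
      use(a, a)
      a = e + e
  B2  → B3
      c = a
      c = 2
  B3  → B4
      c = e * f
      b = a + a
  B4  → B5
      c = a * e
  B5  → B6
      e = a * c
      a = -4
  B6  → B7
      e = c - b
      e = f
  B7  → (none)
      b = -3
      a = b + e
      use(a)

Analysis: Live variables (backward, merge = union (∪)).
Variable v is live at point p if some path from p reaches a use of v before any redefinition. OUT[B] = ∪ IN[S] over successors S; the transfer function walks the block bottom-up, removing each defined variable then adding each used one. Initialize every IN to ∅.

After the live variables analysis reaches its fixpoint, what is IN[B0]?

Answer: {a, b, e, f}

Working:
Fixpoint table:
  B0: | IN={a, b, e, f} | OUT={a, b, e, f}
  B1: | IN={a, b, e, f} | OUT={a, b, e, f}
  B2: | IN={a, e, f} | OUT={a, e, f}
  B3: | IN={a, e, f} | OUT={a, b, e, f}
  B4: | IN={a, b, e, f} | OUT={a, b, c, f}
  B5: | IN={a, b, c, f} | OUT={b, c, f}
  B6: | IN={b, c, f} | OUT={e}
  B7: | IN={e} | OUT={}

Merge at B0: OUT[B0] = IN[B1] = {a, b, e, f}
Applying B0's transfer function to that OUT value gives IN[B0] (row B0 above).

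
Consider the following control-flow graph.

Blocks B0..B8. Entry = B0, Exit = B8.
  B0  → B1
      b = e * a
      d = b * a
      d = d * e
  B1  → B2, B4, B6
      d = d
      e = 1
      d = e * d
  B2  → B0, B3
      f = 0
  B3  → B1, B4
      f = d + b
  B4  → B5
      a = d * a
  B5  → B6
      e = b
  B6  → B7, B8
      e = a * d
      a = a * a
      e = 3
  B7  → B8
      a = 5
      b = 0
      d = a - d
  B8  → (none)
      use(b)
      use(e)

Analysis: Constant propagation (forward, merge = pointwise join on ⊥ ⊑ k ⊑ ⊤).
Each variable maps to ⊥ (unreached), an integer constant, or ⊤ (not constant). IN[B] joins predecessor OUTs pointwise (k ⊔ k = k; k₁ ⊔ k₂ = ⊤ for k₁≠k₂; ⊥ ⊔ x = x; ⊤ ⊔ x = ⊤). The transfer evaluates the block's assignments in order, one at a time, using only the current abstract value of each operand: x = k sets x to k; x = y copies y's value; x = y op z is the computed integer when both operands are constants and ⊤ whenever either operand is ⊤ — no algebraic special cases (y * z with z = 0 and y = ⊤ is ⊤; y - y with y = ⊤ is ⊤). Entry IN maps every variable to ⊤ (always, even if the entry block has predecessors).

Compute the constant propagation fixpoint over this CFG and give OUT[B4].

Fixpoint table:
  B0:  IN=(all ⊤)  OUT=(all ⊤)
  B1:  IN=(all ⊤)  OUT={e:1; rest ⊤}
  B2:  IN={e:1; rest ⊤}  OUT={e:1, f:0; rest ⊤}
  B3:  IN={e:1, f:0; rest ⊤}  OUT={e:1; rest ⊤}
  B4:  IN={e:1; rest ⊤}  OUT={e:1; rest ⊤}
  B5:  IN={e:1; rest ⊤}  OUT=(all ⊤)
  B6:  IN=(all ⊤)  OUT={e:3; rest ⊤}
  B7:  IN={e:3; rest ⊤}  OUT={a:5, b:0, e:3; rest ⊤}
  B8:  IN={e:3; rest ⊤}  OUT={e:3; rest ⊤}

Merge at B4: IN[B4] = OUT[B1] ⊔ OUT[B3] = {a: ⊤, b: ⊤, c: ⊤, d: ⊤, e: 1, f: ⊤}
Applying B4's transfer function to that IN value gives OUT[B4] (row B4 above).

Answer: {a: ⊤, b: ⊤, c: ⊤, d: ⊤, e: 1, f: ⊤}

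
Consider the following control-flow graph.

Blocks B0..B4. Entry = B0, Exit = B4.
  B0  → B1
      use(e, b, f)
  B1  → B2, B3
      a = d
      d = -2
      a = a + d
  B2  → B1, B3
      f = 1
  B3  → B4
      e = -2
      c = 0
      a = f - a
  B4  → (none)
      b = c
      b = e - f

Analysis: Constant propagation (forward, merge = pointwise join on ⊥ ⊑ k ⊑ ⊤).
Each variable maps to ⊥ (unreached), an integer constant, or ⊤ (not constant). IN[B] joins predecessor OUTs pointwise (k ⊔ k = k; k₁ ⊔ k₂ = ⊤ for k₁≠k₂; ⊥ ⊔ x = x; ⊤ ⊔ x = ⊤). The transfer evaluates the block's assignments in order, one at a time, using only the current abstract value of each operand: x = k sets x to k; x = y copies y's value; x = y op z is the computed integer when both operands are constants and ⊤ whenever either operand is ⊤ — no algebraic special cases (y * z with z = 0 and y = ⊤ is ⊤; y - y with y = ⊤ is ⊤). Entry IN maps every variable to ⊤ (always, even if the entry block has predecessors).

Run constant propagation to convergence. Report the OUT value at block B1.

Fixpoint table:
  B0: | IN=(all ⊤) | OUT=(all ⊤)
  B1: | IN=(all ⊤) | OUT={d:-2; rest ⊤}
  B2: | IN={d:-2; rest ⊤} | OUT={d:-2, f:1; rest ⊤}
  B3: | IN={d:-2; rest ⊤} | OUT={c:0, d:-2, e:-2; rest ⊤}
  B4: | IN={c:0, d:-2, e:-2; rest ⊤} | OUT={c:0, d:-2, e:-2; rest ⊤}

Merge at B1: IN[B1] = OUT[B0] ⊔ OUT[B2] = {a: ⊤, b: ⊤, c: ⊤, d: ⊤, e: ⊤, f: ⊤}
Applying B1's transfer function to that IN value gives OUT[B1] (row B1 above).

Answer: {a: ⊤, b: ⊤, c: ⊤, d: -2, e: ⊤, f: ⊤}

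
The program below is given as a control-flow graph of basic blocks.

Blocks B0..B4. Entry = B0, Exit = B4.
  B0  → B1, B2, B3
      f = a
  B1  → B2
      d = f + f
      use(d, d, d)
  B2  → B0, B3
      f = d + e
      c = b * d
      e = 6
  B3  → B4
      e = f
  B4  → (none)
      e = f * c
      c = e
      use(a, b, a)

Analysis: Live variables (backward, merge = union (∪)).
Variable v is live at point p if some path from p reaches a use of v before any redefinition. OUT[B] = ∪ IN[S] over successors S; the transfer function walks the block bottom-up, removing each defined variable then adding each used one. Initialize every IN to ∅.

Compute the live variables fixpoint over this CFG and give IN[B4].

Fixpoint table:
  B0: | IN={a, b, c, d, e} | OUT={a, b, c, d, e, f}
  B1: | IN={a, b, e, f} | OUT={a, b, d, e}
  B2: | IN={a, b, d, e} | OUT={a, b, c, d, e, f}
  B3: | IN={a, b, c, f} | OUT={a, b, c, f}
  B4: | IN={a, b, c, f} | OUT={}

B4 is the boundary node: OUT[B4] = {}
Applying B4's transfer function to that OUT value gives IN[B4] (row B4 above).

Answer: {a, b, c, f}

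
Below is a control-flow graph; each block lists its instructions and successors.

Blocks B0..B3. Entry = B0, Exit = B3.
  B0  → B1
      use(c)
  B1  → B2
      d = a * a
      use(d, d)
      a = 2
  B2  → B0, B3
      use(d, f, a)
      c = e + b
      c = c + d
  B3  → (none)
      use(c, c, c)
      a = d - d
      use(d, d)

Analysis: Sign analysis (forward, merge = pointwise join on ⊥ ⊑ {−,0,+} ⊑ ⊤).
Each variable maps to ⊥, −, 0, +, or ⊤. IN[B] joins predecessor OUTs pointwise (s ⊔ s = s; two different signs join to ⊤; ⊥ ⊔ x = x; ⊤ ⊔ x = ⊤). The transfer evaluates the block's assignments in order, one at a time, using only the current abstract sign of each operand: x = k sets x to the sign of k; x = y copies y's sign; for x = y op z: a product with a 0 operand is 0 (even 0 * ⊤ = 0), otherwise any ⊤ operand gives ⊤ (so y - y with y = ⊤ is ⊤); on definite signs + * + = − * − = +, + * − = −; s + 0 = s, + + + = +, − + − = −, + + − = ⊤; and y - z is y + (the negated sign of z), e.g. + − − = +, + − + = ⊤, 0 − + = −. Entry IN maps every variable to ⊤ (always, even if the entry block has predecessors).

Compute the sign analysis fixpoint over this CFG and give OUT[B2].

Answer: {a: +, b: ⊤, c: ⊤, d: ⊤, e: ⊤, f: ⊤}

Derivation:
Fixpoint table:
  B0:  IN=(all ⊤)  OUT=(all ⊤)
  B1:  IN=(all ⊤)  OUT={a:+; rest ⊤}
  B2:  IN={a:+; rest ⊤}  OUT={a:+; rest ⊤}
  B3:  IN={a:+; rest ⊤}  OUT=(all ⊤)

Merge at B2: IN[B2] = OUT[B1] = {a: +, b: ⊤, c: ⊤, d: ⊤, e: ⊤, f: ⊤}
Applying B2's transfer function to that IN value gives OUT[B2] (row B2 above).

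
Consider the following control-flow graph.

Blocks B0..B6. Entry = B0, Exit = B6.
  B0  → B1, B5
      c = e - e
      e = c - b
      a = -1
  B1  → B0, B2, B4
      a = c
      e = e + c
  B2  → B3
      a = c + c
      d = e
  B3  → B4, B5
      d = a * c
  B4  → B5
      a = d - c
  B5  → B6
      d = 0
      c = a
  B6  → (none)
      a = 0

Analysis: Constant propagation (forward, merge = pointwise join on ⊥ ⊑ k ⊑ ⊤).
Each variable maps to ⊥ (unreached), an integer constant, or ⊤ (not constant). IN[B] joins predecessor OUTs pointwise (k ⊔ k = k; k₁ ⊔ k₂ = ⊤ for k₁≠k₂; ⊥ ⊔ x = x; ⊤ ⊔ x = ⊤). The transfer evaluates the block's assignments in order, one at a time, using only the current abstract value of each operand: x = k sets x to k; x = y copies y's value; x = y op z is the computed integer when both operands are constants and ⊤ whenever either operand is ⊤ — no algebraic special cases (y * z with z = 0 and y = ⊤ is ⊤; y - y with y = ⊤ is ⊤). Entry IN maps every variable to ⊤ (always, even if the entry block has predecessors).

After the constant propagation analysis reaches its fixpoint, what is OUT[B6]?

Answer: {a: 0, b: ⊤, c: ⊤, d: 0, e: ⊤, f: ⊤}

Derivation:
Converged values:
  B0:   IN=(all ⊤)   OUT={a:-1; rest ⊤}
  B1:   IN={a:-1; rest ⊤}   OUT=(all ⊤)
  B2:   IN=(all ⊤)   OUT=(all ⊤)
  B3:   IN=(all ⊤)   OUT=(all ⊤)
  B4:   IN=(all ⊤)   OUT=(all ⊤)
  B5:   IN=(all ⊤)   OUT={d:0; rest ⊤}
  B6:   IN={d:0; rest ⊤}   OUT={a:0, d:0; rest ⊤}

Merge at B6: IN[B6] = OUT[B5] = {a: ⊤, b: ⊤, c: ⊤, d: 0, e: ⊤, f: ⊤}
Applying B6's transfer function to that IN value gives OUT[B6] (row B6 above).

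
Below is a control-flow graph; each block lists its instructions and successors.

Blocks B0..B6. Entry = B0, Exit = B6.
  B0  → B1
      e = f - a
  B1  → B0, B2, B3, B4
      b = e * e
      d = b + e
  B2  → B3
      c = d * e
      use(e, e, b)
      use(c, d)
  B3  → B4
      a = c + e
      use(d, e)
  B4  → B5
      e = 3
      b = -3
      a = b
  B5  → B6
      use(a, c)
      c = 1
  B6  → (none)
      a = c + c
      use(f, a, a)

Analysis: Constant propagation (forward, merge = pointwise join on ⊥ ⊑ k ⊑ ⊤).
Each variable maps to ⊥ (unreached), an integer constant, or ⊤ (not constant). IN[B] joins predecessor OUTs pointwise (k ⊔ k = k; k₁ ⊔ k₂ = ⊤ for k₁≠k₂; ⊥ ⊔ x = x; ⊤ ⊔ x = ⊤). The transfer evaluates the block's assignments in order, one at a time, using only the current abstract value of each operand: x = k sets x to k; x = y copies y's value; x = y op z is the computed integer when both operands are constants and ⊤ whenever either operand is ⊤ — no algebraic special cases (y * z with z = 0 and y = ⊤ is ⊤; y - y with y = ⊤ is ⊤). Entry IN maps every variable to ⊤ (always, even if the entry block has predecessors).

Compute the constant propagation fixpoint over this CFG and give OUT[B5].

Per-block solution:
  B0:  IN=(all ⊤)  OUT=(all ⊤)
  B1:  IN=(all ⊤)  OUT=(all ⊤)
  B2:  IN=(all ⊤)  OUT=(all ⊤)
  B3:  IN=(all ⊤)  OUT=(all ⊤)
  B4:  IN=(all ⊤)  OUT={a:-3, b:-3, e:3; rest ⊤}
  B5:  IN={a:-3, b:-3, e:3; rest ⊤}  OUT={a:-3, b:-3, c:1, e:3; rest ⊤}
  B6:  IN={a:-3, b:-3, c:1, e:3; rest ⊤}  OUT={a:2, b:-3, c:1, e:3; rest ⊤}

Merge at B5: IN[B5] = OUT[B4] = {a: -3, b: -3, c: ⊤, d: ⊤, e: 3, f: ⊤}
Applying B5's transfer function to that IN value gives OUT[B5] (row B5 above).

Answer: {a: -3, b: -3, c: 1, d: ⊤, e: 3, f: ⊤}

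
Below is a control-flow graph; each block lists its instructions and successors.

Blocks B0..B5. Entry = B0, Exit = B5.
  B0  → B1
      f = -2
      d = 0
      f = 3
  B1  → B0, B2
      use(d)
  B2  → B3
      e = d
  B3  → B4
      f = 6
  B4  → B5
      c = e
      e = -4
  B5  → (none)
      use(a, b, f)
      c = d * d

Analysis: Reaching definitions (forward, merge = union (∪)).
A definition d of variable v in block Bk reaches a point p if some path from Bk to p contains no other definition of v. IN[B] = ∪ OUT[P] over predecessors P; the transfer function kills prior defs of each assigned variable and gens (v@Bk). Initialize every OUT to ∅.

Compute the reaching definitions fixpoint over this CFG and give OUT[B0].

Answer: {d@B0, f@B0}

Trace:
Converged values:
  B0:   IN={d@B0, f@B0}   OUT={d@B0, f@B0}
  B1:   IN={d@B0, f@B0}   OUT={d@B0, f@B0}
  B2:   IN={d@B0, f@B0}   OUT={d@B0, e@B2, f@B0}
  B3:   IN={d@B0, e@B2, f@B0}   OUT={d@B0, e@B2, f@B3}
  B4:   IN={d@B0, e@B2, f@B3}   OUT={c@B4, d@B0, e@B4, f@B3}
  B5:   IN={c@B4, d@B0, e@B4, f@B3}   OUT={c@B5, d@B0, e@B4, f@B3}

Merge at B0 (entry node, so the boundary value {} is joined with the incoming edge(s)): IN[B0] = {} ⊔ OUT[B1] = {d@B0, f@B0}
Applying B0's transfer function to that IN value gives OUT[B0] (row B0 above).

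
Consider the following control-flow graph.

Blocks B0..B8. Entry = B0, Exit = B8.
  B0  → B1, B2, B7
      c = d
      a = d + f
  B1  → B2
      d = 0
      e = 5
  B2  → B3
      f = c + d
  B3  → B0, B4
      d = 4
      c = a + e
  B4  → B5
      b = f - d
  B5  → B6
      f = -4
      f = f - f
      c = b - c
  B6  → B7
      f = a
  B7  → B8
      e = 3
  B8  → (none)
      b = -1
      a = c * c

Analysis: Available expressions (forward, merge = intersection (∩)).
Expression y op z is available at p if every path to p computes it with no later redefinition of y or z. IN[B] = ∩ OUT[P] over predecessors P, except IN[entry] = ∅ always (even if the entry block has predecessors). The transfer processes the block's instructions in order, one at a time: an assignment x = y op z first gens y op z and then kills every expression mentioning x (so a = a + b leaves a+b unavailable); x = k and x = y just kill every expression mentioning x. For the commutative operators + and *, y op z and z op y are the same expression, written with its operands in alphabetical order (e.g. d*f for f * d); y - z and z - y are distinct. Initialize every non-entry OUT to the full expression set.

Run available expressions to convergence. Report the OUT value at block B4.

Converged values:
  B0:  IN={}  OUT={d+f}
  B1:  IN={d+f}  OUT={}
  B2:  IN={}  OUT={c+d}
  B3:  IN={c+d}  OUT={a+e}
  B4:  IN={a+e}  OUT={a+e, f-d}
  B5:  IN={a+e, f-d}  OUT={a+e}
  B6:  IN={a+e}  OUT={a+e}
  B7:  IN={}  OUT={}
  B8:  IN={}  OUT={c*c}

Merge at B4: IN[B4] = OUT[B3] = {a+e}
Applying B4's transfer function to that IN value gives OUT[B4] (row B4 above).

Answer: {a+e, f-d}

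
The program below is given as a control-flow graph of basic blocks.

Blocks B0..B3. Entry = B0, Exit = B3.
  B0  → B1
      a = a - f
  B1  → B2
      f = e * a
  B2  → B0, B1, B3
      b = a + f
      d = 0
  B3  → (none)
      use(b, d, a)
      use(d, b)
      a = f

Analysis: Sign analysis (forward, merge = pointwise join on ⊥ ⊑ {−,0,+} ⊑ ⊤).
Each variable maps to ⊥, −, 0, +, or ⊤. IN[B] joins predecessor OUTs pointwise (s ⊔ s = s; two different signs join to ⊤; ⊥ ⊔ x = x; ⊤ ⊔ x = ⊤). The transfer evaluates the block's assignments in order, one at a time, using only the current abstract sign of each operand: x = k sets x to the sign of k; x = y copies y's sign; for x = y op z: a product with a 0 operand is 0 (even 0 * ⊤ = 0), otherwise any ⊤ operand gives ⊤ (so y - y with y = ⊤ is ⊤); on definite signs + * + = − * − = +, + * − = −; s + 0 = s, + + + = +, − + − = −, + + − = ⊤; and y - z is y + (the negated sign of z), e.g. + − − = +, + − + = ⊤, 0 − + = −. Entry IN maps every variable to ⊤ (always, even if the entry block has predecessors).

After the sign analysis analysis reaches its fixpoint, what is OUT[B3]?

Fixpoint table:
  B0:   IN=(all ⊤)   OUT=(all ⊤)
  B1:   IN=(all ⊤)   OUT=(all ⊤)
  B2:   IN=(all ⊤)   OUT={d:0; rest ⊤}
  B3:   IN={d:0; rest ⊤}   OUT={d:0; rest ⊤}

Merge at B3: IN[B3] = OUT[B2] = {a: ⊤, b: ⊤, c: ⊤, d: 0, e: ⊤, f: ⊤}
Applying B3's transfer function to that IN value gives OUT[B3] (row B3 above).

Answer: {a: ⊤, b: ⊤, c: ⊤, d: 0, e: ⊤, f: ⊤}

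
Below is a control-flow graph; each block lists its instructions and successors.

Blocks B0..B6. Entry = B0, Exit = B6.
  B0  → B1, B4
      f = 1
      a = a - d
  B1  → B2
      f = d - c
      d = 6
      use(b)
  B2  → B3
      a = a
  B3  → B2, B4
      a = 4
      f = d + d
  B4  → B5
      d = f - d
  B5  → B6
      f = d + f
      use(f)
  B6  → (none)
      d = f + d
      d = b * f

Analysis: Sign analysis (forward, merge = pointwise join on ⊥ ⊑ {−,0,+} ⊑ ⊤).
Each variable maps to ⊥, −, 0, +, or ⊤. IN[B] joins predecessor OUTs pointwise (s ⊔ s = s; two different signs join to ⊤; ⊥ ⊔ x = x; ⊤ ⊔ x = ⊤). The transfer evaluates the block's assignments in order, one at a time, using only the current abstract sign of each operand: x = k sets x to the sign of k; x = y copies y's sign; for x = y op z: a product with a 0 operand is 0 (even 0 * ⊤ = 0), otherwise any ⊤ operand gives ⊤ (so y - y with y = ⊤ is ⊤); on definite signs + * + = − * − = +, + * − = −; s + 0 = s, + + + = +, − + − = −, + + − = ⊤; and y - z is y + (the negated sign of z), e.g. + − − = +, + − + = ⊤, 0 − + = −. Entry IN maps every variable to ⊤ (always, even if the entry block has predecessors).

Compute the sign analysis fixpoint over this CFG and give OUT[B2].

Answer: {a: ⊤, b: ⊤, c: ⊤, d: +, e: ⊤, f: ⊤}

Trace:
Fixpoint table:
  B0: | IN=(all ⊤) | OUT={f:+; rest ⊤}
  B1: | IN={f:+; rest ⊤} | OUT={d:+; rest ⊤}
  B2: | IN={d:+; rest ⊤} | OUT={d:+; rest ⊤}
  B3: | IN={d:+; rest ⊤} | OUT={a:+, d:+, f:+; rest ⊤}
  B4: | IN={f:+; rest ⊤} | OUT={f:+; rest ⊤}
  B5: | IN={f:+; rest ⊤} | OUT=(all ⊤)
  B6: | IN=(all ⊤) | OUT=(all ⊤)

Merge at B2: IN[B2] = OUT[B1] ⊔ OUT[B3] = {a: ⊤, b: ⊤, c: ⊤, d: +, e: ⊤, f: ⊤}
Applying B2's transfer function to that IN value gives OUT[B2] (row B2 above).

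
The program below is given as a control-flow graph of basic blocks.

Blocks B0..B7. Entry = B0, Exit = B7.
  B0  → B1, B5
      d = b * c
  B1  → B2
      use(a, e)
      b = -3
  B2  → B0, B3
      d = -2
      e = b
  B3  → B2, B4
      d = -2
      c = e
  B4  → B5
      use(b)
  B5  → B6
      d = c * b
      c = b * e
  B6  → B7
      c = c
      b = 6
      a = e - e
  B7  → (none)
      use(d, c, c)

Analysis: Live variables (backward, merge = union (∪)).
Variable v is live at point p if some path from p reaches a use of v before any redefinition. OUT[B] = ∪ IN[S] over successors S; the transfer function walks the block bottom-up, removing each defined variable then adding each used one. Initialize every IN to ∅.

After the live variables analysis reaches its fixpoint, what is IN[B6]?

Answer: {c, d, e}

Trace:
Fixpoint table:
  B0:   IN={a, b, c, e}   OUT={a, b, c, e}
  B1:   IN={a, c, e}   OUT={a, b, c}
  B2:   IN={a, b, c}   OUT={a, b, c, e}
  B3:   IN={a, b, e}   OUT={a, b, c, e}
  B4:   IN={b, c, e}   OUT={b, c, e}
  B5:   IN={b, c, e}   OUT={c, d, e}
  B6:   IN={c, d, e}   OUT={c, d}
  B7:   IN={c, d}   OUT={}

Merge at B6: OUT[B6] = IN[B7] = {c, d}
Applying B6's transfer function to that OUT value gives IN[B6] (row B6 above).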